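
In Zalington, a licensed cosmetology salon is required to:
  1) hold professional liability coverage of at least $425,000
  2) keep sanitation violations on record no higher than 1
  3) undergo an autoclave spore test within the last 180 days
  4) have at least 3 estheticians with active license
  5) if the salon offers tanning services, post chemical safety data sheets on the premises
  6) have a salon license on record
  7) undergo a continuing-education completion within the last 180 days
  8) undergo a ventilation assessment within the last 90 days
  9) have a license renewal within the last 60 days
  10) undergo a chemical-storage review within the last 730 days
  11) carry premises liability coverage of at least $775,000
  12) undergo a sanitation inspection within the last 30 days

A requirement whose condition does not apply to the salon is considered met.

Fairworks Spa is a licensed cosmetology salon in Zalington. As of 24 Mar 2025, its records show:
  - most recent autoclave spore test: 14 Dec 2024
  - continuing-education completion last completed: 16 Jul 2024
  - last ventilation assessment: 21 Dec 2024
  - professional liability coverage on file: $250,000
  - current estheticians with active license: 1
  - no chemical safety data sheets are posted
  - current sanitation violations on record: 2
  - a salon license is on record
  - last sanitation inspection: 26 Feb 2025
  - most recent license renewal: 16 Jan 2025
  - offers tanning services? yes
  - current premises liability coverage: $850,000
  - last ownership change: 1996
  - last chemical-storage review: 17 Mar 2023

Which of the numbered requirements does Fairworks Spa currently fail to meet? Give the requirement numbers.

1. professional liability coverage $250,000 < $425,000 → not met
2. sanitation violations on record 2 > 1 → not met
3. autoclave spore test 100 days ago vs limit 180 → met
4. estheticians with active license 1 < 3 → not met
5. condition 'offers tanning services' holds; chemical safety data sheets absent → not met
6. salon license present → met
7. continuing-education completion 251 days ago vs limit 180 → not met
8. ventilation assessment 93 days ago vs limit 90 → not met
9. license renewal 67 days ago vs limit 60 → not met
10. chemical-storage review 738 days ago vs limit 730 → not met
11. premises liability coverage $850,000 ≥ $775,000 → met
12. sanitation inspection 26 days ago vs limit 30 → met
Not met: 1, 2, 4, 5, 7, 8, 9, 10

1, 2, 4, 5, 7, 8, 9, 10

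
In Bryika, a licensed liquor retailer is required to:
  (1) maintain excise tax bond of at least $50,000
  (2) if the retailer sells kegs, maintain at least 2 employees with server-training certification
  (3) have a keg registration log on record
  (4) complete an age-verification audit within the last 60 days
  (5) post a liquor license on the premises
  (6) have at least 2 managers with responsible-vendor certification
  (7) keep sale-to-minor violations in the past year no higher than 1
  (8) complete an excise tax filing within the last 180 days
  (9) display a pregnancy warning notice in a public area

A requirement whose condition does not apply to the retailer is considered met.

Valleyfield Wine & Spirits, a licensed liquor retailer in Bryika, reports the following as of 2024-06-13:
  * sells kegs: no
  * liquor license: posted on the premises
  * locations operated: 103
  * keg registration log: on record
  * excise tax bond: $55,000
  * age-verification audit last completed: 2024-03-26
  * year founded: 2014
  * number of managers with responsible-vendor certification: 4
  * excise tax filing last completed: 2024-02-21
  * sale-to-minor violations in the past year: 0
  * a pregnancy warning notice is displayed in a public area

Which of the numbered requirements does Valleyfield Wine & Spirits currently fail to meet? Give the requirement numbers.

4

1. excise tax bond $55,000 ≥ $50,000 → met
2. condition 'sells kegs' does not hold → requirement n/a → met
3. keg registration log present → met
4. age-verification audit 79 days ago vs limit 60 → not met
5. liquor license present → met
6. managers with responsible-vendor certification 4 ≥ 2 → met
7. sale-to-minor violations in the past year 0 ≤ 1 → met
8. excise tax filing 113 days ago vs limit 180 → met
9. pregnancy warning notice present → met
Not met: 4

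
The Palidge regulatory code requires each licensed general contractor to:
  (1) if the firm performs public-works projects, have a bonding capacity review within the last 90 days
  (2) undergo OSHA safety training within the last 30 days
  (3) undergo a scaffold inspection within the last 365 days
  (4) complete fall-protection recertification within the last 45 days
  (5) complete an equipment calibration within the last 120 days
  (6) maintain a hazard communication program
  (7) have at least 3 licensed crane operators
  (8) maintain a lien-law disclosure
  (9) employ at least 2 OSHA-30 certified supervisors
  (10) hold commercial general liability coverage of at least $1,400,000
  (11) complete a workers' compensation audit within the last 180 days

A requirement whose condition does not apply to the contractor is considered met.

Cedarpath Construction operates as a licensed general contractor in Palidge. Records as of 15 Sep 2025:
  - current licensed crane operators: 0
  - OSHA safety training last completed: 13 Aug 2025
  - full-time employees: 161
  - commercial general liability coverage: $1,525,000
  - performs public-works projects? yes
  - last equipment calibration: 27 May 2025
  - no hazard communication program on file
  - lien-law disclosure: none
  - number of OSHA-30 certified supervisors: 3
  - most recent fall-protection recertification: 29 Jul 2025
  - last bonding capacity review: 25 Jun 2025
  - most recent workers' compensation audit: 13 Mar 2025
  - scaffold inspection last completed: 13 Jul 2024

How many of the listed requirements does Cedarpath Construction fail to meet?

1. condition 'performs public-works projects' holds; bonding capacity review 82 days ago vs limit 90 → met
2. OSHA safety training 33 days ago vs limit 30 → not met
3. scaffold inspection 429 days ago vs limit 365 → not met
4. fall-protection recertification 48 days ago vs limit 45 → not met
5. equipment calibration 111 days ago vs limit 120 → met
6. hazard communication program absent → not met
7. licensed crane operators 0 < 3 → not met
8. lien-law disclosure absent → not met
9. OSHA-30 certified supervisors 3 ≥ 2 → met
10. commercial general liability coverage $1,525,000 ≥ $1,400,000 → met
11. workers' compensation audit 186 days ago vs limit 180 → not met
Not met: 7 of 11

7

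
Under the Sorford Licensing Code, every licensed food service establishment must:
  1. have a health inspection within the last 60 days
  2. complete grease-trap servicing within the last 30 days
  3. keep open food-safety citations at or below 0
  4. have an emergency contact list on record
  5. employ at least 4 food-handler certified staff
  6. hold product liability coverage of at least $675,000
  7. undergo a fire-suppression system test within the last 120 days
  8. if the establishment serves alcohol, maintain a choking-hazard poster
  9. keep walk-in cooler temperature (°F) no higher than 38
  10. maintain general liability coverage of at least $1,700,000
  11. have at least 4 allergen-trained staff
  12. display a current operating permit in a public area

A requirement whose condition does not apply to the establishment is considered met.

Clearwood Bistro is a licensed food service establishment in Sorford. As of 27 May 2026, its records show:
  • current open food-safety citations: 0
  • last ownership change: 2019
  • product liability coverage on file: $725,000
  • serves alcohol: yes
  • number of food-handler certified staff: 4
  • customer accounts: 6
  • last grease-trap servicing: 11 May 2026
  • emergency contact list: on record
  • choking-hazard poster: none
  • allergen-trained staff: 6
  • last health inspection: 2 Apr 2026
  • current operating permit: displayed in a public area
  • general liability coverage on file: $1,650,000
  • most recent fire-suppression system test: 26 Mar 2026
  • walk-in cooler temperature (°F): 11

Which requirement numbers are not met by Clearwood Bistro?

8, 10

1. health inspection 55 days ago vs limit 60 → met
2. grease-trap servicing 16 days ago vs limit 30 → met
3. open food-safety citations 0 ≤ 0 → met
4. emergency contact list present → met
5. food-handler certified staff 4 ≥ 4 → met
6. product liability coverage $725,000 ≥ $675,000 → met
7. fire-suppression system test 62 days ago vs limit 120 → met
8. condition 'serves alcohol' holds; choking-hazard poster absent → not met
9. walk-in cooler temperature (°F) 11 ≤ 38 → met
10. general liability coverage $1,650,000 < $1,700,000 → not met
11. allergen-trained staff 6 ≥ 4 → met
12. current operating permit present → met
Not met: 8, 10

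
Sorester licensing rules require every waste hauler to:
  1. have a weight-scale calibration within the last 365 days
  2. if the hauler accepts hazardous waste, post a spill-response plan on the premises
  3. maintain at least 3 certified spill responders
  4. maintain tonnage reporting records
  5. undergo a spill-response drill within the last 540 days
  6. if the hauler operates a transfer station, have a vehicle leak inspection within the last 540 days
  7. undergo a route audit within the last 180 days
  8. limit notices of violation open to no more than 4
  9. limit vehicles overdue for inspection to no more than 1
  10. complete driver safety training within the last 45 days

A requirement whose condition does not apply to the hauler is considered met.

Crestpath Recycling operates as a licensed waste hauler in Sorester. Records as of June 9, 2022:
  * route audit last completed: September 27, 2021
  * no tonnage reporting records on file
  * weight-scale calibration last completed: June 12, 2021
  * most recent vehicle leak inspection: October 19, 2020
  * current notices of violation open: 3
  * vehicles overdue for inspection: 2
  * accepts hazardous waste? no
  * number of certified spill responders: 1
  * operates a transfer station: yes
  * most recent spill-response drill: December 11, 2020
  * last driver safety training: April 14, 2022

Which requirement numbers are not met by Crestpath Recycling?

3, 4, 5, 6, 7, 9, 10

1. weight-scale calibration 362 days ago vs limit 365 → met
2. condition 'accepts hazardous waste' does not hold → requirement n/a → met
3. certified spill responders 1 < 3 → not met
4. tonnage reporting records absent → not met
5. spill-response drill 545 days ago vs limit 540 → not met
6. condition 'operates a transfer station' holds; vehicle leak inspection 598 days ago vs limit 540 → not met
7. route audit 255 days ago vs limit 180 → not met
8. notices of violation open 3 ≤ 4 → met
9. vehicles overdue for inspection 2 > 1 → not met
10. driver safety training 56 days ago vs limit 45 → not met
Not met: 3, 4, 5, 6, 7, 9, 10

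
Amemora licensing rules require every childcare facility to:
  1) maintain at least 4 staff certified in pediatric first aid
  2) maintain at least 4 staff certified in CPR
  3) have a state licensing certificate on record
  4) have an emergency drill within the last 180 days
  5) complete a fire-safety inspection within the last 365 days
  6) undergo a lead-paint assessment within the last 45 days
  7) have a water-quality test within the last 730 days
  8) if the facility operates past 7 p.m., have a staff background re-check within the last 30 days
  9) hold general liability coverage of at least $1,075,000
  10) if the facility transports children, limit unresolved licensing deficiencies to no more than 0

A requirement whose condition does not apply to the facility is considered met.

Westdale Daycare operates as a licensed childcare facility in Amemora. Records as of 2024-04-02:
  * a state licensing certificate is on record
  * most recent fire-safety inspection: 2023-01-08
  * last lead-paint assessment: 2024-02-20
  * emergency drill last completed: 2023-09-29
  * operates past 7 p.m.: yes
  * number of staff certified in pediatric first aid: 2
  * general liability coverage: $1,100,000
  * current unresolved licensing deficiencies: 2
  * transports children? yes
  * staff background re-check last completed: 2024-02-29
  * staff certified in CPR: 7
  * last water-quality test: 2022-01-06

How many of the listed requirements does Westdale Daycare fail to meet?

6

1. staff certified in pediatric first aid 2 < 4 → not met
2. staff certified in CPR 7 ≥ 4 → met
3. state licensing certificate present → met
4. emergency drill 186 days ago vs limit 180 → not met
5. fire-safety inspection 450 days ago vs limit 365 → not met
6. lead-paint assessment 42 days ago vs limit 45 → met
7. water-quality test 817 days ago vs limit 730 → not met
8. condition 'operates past 7 p.m.' holds; staff background re-check 33 days ago vs limit 30 → not met
9. general liability coverage $1,100,000 ≥ $1,075,000 → met
10. condition 'transports children' holds; unresolved licensing deficiencies 2 > 0 → not met
Not met: 6 of 10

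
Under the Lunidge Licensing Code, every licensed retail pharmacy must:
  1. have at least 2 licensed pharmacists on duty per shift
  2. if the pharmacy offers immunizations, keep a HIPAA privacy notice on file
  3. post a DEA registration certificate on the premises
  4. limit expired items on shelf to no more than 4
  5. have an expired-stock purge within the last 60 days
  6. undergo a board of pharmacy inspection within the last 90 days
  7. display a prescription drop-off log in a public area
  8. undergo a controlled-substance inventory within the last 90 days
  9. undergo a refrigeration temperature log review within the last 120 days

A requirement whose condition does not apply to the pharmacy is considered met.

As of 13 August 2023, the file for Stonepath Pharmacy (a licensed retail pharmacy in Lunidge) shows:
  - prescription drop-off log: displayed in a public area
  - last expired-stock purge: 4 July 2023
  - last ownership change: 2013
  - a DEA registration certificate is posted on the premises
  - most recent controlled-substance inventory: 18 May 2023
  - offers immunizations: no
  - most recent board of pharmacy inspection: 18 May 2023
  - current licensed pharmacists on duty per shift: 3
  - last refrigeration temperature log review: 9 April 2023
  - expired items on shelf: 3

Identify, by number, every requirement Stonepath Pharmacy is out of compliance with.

9

1. licensed pharmacists on duty per shift 3 ≥ 2 → met
2. condition 'offers immunizations' does not hold → requirement n/a → met
3. DEA registration certificate present → met
4. expired items on shelf 3 ≤ 4 → met
5. expired-stock purge 40 days ago vs limit 60 → met
6. board of pharmacy inspection 87 days ago vs limit 90 → met
7. prescription drop-off log present → met
8. controlled-substance inventory 87 days ago vs limit 90 → met
9. refrigeration temperature log review 126 days ago vs limit 120 → not met
Not met: 9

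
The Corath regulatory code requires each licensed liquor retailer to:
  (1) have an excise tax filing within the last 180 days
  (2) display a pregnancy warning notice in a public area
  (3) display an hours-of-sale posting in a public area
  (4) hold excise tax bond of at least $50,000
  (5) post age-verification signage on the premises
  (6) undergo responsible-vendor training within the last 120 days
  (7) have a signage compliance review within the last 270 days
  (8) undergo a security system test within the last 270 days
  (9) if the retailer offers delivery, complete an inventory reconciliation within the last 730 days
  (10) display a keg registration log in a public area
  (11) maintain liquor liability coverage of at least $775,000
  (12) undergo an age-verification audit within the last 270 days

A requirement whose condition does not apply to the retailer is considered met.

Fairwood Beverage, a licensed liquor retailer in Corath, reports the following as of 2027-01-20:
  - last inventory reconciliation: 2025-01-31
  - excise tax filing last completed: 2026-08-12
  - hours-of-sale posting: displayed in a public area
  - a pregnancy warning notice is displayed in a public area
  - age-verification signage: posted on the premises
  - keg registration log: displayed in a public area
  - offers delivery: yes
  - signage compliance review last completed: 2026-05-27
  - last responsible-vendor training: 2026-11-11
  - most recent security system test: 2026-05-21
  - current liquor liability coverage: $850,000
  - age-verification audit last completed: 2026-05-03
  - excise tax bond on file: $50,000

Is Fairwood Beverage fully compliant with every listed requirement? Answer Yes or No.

Yes

1. excise tax filing 161 days ago vs limit 180 → met
2. pregnancy warning notice present → met
3. hours-of-sale posting present → met
4. excise tax bond $50,000 ≥ $50,000 → met
5. age-verification signage present → met
6. responsible-vendor training 70 days ago vs limit 120 → met
7. signage compliance review 238 days ago vs limit 270 → met
8. security system test 244 days ago vs limit 270 → met
9. condition 'offers delivery' holds; inventory reconciliation 719 days ago vs limit 730 → met
10. keg registration log present → met
11. liquor liability coverage $850,000 ≥ $775,000 → met
12. age-verification audit 262 days ago vs limit 270 → met
All met.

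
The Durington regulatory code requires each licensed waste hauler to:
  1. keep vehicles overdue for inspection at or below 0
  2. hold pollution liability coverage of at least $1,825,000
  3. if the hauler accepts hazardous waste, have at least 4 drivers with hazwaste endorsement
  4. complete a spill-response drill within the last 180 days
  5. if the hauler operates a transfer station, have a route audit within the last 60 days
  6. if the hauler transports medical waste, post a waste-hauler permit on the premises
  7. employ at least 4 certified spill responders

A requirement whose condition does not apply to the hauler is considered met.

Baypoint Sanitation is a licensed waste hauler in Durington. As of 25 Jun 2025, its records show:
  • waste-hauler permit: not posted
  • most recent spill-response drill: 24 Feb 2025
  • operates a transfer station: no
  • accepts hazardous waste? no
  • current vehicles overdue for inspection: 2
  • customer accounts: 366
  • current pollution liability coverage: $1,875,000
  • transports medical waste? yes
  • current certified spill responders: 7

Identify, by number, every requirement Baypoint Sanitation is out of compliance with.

1. vehicles overdue for inspection 2 > 0 → not met
2. pollution liability coverage $1,875,000 ≥ $1,825,000 → met
3. condition 'accepts hazardous waste' does not hold → requirement n/a → met
4. spill-response drill 121 days ago vs limit 180 → met
5. condition 'operates a transfer station' does not hold → requirement n/a → met
6. condition 'transports medical waste' holds; waste-hauler permit absent → not met
7. certified spill responders 7 ≥ 4 → met
Not met: 1, 6

1, 6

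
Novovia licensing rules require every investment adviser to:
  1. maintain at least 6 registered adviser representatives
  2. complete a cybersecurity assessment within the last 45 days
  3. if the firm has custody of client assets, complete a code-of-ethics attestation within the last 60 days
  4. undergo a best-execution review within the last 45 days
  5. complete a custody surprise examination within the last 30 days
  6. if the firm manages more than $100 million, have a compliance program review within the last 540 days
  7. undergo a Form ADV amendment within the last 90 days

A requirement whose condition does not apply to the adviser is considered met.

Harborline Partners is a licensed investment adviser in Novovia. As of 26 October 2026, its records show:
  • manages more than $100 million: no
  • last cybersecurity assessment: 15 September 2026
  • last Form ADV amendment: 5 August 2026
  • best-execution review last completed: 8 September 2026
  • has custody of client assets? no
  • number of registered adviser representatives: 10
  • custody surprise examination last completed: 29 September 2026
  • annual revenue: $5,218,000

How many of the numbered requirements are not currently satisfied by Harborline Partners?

1

1. registered adviser representatives 10 ≥ 6 → met
2. cybersecurity assessment 41 days ago vs limit 45 → met
3. condition 'has custody of client assets' does not hold → requirement n/a → met
4. best-execution review 48 days ago vs limit 45 → not met
5. custody surprise examination 27 days ago vs limit 30 → met
6. condition 'manages more than $100 million' does not hold → requirement n/a → met
7. Form ADV amendment 82 days ago vs limit 90 → met
Not met: 1 of 7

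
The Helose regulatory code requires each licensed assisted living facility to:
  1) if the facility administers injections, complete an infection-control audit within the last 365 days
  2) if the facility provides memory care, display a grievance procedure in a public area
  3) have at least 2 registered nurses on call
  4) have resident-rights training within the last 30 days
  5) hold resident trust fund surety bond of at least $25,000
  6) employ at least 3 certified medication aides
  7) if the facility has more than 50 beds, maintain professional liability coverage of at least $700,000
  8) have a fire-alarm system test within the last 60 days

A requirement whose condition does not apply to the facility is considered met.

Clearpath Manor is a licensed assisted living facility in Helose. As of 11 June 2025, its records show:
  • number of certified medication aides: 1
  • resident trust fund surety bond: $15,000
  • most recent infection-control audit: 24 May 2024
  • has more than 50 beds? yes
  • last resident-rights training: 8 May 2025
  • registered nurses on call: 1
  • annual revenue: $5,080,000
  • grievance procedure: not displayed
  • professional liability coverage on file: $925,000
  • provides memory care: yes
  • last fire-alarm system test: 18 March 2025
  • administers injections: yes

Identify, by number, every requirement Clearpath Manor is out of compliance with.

1. condition 'administers injections' holds; infection-control audit 383 days ago vs limit 365 → not met
2. condition 'provides memory care' holds; grievance procedure absent → not met
3. registered nurses on call 1 < 2 → not met
4. resident-rights training 34 days ago vs limit 30 → not met
5. resident trust fund surety bond $15,000 < $25,000 → not met
6. certified medication aides 1 < 3 → not met
7. condition 'has more than 50 beds' holds; professional liability coverage $925,000 ≥ $700,000 → met
8. fire-alarm system test 85 days ago vs limit 60 → not met
Not met: 1, 2, 3, 4, 5, 6, 8

1, 2, 3, 4, 5, 6, 8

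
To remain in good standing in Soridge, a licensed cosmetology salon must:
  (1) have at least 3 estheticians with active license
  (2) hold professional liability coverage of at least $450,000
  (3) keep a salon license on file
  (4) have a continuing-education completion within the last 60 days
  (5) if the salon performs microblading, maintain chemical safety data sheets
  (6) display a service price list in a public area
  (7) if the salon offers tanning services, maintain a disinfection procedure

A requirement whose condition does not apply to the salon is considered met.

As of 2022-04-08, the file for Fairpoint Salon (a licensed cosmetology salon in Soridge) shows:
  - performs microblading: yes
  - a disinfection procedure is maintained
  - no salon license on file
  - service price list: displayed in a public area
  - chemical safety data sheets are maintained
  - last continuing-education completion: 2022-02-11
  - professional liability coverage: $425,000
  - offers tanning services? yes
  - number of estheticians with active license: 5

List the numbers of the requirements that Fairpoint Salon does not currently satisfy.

2, 3

1. estheticians with active license 5 ≥ 3 → met
2. professional liability coverage $425,000 < $450,000 → not met
3. salon license absent → not met
4. continuing-education completion 56 days ago vs limit 60 → met
5. condition 'performs microblading' holds; chemical safety data sheets present → met
6. service price list present → met
7. condition 'offers tanning services' holds; disinfection procedure present → met
Not met: 2, 3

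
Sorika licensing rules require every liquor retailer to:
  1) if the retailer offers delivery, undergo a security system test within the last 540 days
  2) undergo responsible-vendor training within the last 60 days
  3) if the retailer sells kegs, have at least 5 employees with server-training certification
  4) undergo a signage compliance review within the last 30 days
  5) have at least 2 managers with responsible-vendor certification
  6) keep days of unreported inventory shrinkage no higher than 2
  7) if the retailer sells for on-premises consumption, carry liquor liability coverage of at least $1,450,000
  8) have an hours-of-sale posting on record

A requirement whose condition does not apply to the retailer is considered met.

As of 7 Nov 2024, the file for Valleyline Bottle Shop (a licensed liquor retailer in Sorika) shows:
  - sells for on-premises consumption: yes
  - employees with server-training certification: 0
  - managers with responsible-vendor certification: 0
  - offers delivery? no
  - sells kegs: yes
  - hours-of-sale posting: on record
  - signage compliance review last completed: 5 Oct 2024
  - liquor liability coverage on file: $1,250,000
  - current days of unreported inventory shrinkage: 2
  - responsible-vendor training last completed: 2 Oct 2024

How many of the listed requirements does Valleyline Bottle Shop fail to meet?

1. condition 'offers delivery' does not hold → requirement n/a → met
2. responsible-vendor training 36 days ago vs limit 60 → met
3. condition 'sells kegs' holds; employees with server-training certification 0 < 5 → not met
4. signage compliance review 33 days ago vs limit 30 → not met
5. managers with responsible-vendor certification 0 < 2 → not met
6. days of unreported inventory shrinkage 2 ≤ 2 → met
7. condition 'sells for on-premises consumption' holds; liquor liability coverage $1,250,000 < $1,450,000 → not met
8. hours-of-sale posting present → met
Not met: 4 of 8

4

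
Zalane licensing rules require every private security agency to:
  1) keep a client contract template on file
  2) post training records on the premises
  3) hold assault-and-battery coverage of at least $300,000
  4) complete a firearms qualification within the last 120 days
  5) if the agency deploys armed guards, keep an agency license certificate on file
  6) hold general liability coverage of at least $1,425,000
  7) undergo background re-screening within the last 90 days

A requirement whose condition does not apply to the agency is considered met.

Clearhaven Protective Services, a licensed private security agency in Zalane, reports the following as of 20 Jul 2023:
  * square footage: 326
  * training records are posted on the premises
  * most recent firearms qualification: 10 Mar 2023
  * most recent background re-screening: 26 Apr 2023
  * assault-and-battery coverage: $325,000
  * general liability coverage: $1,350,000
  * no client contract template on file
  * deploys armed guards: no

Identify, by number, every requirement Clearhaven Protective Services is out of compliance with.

1, 4, 6

1. client contract template absent → not met
2. training records present → met
3. assault-and-battery coverage $325,000 ≥ $300,000 → met
4. firearms qualification 132 days ago vs limit 120 → not met
5. condition 'deploys armed guards' does not hold → requirement n/a → met
6. general liability coverage $1,350,000 < $1,425,000 → not met
7. background re-screening 85 days ago vs limit 90 → met
Not met: 1, 4, 6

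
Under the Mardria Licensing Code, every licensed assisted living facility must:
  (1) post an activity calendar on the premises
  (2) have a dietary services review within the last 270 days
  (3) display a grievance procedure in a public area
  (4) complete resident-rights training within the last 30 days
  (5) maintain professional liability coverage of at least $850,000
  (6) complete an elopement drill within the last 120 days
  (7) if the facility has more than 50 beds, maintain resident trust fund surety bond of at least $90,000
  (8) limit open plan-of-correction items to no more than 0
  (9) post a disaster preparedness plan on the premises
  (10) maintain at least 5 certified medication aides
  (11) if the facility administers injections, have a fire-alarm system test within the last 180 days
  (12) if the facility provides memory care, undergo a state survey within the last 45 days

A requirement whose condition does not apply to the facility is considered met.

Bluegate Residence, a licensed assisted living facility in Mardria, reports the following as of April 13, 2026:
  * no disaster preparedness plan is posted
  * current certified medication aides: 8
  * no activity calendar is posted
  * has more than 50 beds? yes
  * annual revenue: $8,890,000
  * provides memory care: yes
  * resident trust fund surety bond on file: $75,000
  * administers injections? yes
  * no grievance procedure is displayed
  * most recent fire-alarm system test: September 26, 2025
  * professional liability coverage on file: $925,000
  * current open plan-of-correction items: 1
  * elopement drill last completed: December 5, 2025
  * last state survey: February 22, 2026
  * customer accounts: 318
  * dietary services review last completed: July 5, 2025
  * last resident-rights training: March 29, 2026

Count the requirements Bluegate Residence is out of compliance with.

9

1. activity calendar absent → not met
2. dietary services review 282 days ago vs limit 270 → not met
3. grievance procedure absent → not met
4. resident-rights training 15 days ago vs limit 30 → met
5. professional liability coverage $925,000 ≥ $850,000 → met
6. elopement drill 129 days ago vs limit 120 → not met
7. condition 'has more than 50 beds' holds; resident trust fund surety bond $75,000 < $90,000 → not met
8. open plan-of-correction items 1 > 0 → not met
9. disaster preparedness plan absent → not met
10. certified medication aides 8 ≥ 5 → met
11. condition 'administers injections' holds; fire-alarm system test 199 days ago vs limit 180 → not met
12. condition 'provides memory care' holds; state survey 50 days ago vs limit 45 → not met
Not met: 9 of 12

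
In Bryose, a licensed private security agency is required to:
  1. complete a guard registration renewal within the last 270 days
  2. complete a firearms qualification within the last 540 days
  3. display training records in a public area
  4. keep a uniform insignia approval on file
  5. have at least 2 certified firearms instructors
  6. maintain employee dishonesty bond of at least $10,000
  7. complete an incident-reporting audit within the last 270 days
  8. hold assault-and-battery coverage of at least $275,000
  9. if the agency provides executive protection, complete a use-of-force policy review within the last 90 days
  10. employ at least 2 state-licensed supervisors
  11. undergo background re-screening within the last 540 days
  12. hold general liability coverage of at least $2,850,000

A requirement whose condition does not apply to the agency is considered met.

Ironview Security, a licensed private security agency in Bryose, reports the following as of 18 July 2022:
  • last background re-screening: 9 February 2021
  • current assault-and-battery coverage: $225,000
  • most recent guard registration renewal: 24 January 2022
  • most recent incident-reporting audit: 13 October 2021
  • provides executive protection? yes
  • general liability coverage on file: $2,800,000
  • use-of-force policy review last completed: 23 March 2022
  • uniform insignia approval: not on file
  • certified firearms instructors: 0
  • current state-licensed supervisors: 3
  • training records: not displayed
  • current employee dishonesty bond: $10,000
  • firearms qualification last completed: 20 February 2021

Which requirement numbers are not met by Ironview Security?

1. guard registration renewal 175 days ago vs limit 270 → met
2. firearms qualification 513 days ago vs limit 540 → met
3. training records absent → not met
4. uniform insignia approval absent → not met
5. certified firearms instructors 0 < 2 → not met
6. employee dishonesty bond $10,000 ≥ $10,000 → met
7. incident-reporting audit 278 days ago vs limit 270 → not met
8. assault-and-battery coverage $225,000 < $275,000 → not met
9. condition 'provides executive protection' holds; use-of-force policy review 117 days ago vs limit 90 → not met
10. state-licensed supervisors 3 ≥ 2 → met
11. background re-screening 524 days ago vs limit 540 → met
12. general liability coverage $2,800,000 < $2,850,000 → not met
Not met: 3, 4, 5, 7, 8, 9, 12

3, 4, 5, 7, 8, 9, 12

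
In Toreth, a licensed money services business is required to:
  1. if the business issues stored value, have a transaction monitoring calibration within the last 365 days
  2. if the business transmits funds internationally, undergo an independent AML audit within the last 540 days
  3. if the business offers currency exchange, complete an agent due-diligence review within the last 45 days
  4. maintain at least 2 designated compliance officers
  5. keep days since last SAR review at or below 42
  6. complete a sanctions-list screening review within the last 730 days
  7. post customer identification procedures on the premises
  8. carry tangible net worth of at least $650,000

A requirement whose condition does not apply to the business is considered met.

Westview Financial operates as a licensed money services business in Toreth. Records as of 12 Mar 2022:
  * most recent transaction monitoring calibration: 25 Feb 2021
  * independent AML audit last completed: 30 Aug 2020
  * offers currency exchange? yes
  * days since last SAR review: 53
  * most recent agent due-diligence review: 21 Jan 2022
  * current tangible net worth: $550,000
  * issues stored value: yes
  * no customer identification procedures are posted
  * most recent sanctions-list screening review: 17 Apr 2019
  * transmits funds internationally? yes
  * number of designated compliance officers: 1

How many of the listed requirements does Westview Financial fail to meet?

8

1. condition 'issues stored value' holds; transaction monitoring calibration 380 days ago vs limit 365 → not met
2. condition 'transmits funds internationally' holds; independent AML audit 559 days ago vs limit 540 → not met
3. condition 'offers currency exchange' holds; agent due-diligence review 50 days ago vs limit 45 → not met
4. designated compliance officers 1 < 2 → not met
5. days since last SAR review 53 > 42 → not met
6. sanctions-list screening review 1060 days ago vs limit 730 → not met
7. customer identification procedures absent → not met
8. tangible net worth $550,000 < $650,000 → not met
Not met: 8 of 8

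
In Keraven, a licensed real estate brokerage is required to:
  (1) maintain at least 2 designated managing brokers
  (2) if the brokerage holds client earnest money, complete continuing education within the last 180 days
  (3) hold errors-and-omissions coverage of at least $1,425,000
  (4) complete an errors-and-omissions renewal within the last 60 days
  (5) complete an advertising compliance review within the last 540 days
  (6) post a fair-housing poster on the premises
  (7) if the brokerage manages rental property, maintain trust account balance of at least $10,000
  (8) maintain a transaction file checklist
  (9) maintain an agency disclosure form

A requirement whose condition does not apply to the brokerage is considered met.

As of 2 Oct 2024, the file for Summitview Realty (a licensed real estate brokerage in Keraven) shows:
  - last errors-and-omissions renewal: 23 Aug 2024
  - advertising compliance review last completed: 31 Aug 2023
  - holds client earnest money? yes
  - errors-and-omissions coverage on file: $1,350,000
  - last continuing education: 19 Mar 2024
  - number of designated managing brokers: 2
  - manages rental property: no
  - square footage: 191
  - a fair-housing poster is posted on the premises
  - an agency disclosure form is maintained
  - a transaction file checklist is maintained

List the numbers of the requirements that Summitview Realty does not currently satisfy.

2, 3

1. designated managing brokers 2 ≥ 2 → met
2. condition 'holds client earnest money' holds; continuing education 197 days ago vs limit 180 → not met
3. errors-and-omissions coverage $1,350,000 < $1,425,000 → not met
4. errors-and-omissions renewal 40 days ago vs limit 60 → met
5. advertising compliance review 398 days ago vs limit 540 → met
6. fair-housing poster present → met
7. condition 'manages rental property' does not hold → requirement n/a → met
8. transaction file checklist present → met
9. agency disclosure form present → met
Not met: 2, 3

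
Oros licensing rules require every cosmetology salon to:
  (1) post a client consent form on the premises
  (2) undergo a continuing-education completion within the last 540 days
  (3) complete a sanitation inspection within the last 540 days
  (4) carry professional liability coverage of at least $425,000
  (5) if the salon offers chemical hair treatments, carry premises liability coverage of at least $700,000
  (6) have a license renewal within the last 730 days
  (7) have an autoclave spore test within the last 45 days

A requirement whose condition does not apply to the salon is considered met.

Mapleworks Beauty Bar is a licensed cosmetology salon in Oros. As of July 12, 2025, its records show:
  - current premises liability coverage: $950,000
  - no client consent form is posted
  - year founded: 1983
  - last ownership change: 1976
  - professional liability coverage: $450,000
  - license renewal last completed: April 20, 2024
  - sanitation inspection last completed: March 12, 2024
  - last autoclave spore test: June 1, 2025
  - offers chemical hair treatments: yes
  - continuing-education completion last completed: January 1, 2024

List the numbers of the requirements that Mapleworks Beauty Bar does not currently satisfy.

1. client consent form absent → not met
2. continuing-education completion 558 days ago vs limit 540 → not met
3. sanitation inspection 487 days ago vs limit 540 → met
4. professional liability coverage $450,000 ≥ $425,000 → met
5. condition 'offers chemical hair treatments' holds; premises liability coverage $950,000 ≥ $700,000 → met
6. license renewal 448 days ago vs limit 730 → met
7. autoclave spore test 41 days ago vs limit 45 → met
Not met: 1, 2

1, 2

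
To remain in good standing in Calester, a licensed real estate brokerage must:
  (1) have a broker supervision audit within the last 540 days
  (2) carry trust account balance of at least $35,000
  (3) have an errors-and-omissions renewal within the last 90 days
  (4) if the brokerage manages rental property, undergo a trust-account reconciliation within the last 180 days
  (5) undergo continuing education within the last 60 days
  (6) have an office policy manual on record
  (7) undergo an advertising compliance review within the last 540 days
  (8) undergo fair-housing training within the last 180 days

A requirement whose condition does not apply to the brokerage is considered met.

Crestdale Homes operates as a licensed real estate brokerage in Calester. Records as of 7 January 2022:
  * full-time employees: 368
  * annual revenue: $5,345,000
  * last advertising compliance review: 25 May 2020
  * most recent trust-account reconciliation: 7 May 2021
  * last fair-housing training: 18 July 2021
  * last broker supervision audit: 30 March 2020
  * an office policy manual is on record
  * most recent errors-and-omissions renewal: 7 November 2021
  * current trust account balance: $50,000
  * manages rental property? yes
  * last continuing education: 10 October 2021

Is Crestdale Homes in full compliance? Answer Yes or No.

No

1. broker supervision audit 648 days ago vs limit 540 → not met
2. trust account balance $50,000 ≥ $35,000 → met
3. errors-and-omissions renewal 61 days ago vs limit 90 → met
4. condition 'manages rental property' holds; trust-account reconciliation 245 days ago vs limit 180 → not met
5. continuing education 89 days ago vs limit 60 → not met
6. office policy manual present → met
7. advertising compliance review 592 days ago vs limit 540 → not met
8. fair-housing training 173 days ago vs limit 180 → met
Not met: 1, 4, 5, 7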